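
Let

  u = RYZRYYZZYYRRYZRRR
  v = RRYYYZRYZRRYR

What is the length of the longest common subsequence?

11

Pick R at u[1]=v[2]; then Y at u[2]=v[3]; then Y at u[5]=v[4]; then Y at u[6]=v[5]; then Z at u[8]=v[6]; then R at u[12]=v[7]; then Y at u[13]=v[8]; then Z at u[14]=v[9]; then R at u[15]=v[10]; then R at u[16]=v[11]; then R at u[17]=v[13]; all 11 characters appear in both, in order. dp[17][13] = 11 confirms this is the maximum.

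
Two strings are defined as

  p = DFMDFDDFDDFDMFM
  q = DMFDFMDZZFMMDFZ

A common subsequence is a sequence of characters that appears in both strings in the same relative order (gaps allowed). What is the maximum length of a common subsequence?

9

Match D [1,1] → M [3,2] → F [5,3] → D [7,4] → F [8,5] → D [9,7] → F [11,10] → D [12,13] → F [14,14] — 9 characters in the same relative order in both. dp[15][15] = 9 confirms this is the maximum.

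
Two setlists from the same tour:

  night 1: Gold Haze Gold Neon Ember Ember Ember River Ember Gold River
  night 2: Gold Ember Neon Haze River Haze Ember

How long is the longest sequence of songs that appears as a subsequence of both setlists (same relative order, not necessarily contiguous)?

Pick Gold [1,1]; then Haze [2,4]; then River [8,5]; then Ember [9,7]; all 4 songs appear in both, in order. dp[11][7] = 4 confirms this is the maximum.

4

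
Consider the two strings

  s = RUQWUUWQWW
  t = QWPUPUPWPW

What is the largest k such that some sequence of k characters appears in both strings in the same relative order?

6

One common subsequence of length 6: Q (s #3, t #1) → W (s #4, t #2) → U (s #5, t #4) → U (s #6, t #6) → W (s #7, t #8) → W (s #10, t #10). Since dp[10][10] = 6, nothing longer is possible.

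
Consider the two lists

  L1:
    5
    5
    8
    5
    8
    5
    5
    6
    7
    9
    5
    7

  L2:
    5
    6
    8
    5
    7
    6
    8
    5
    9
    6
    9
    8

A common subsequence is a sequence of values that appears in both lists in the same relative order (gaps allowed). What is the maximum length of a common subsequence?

Pick 5 at L1[1]=L2[1] → 8 at L1[3]=L2[3] → 5 at L1[4]=L2[4] → 8 at L1[5]=L2[7] → 5 at L1[6]=L2[8] → 6 at L1[8]=L2[10] → 9 at L1[10]=L2[11]; all 7 values appear in both, in order. The LCS DP gives dp[12][12] = 7, so this is optimal.

7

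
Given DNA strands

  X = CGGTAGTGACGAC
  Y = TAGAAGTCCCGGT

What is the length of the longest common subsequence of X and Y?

Pick G (X #2, Y #3), A (X #5, Y #5), G (X #6, Y #6), T (X #7, Y #7), G (X #8, Y #11), G (X #11, Y #12); all 6 bases appear in both, in order. The LCS DP gives dp[13][13] = 6, so this is optimal.

6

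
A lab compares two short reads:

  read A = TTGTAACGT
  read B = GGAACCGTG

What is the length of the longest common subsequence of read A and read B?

6

Match G at read A[3]=read B[2]; then A at read A[5]=read B[3]; then A at read A[6]=read B[4]; then C at read A[7]=read B[6]; then G at read A[8]=read B[7]; then T at read A[9]=read B[8] — 6 bases in the same relative order in both, and the DP table's final entry dp[9][9] is also 6, so no common subsequence is longer.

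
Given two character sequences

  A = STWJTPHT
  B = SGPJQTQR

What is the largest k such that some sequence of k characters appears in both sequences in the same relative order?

3

Pick S at A[1]=B[1]; then J at A[4]=B[4]; then T at A[5]=B[6]; all 3 characters appear in both, in order. Since dp[8][8] = 3, nothing longer is possible.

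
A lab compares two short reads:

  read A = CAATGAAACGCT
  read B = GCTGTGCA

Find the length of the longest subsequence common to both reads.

Pick C (read A #1, read B #2) → T (read A #4, read B #3) → G (read A #5, read B #4) → G (read A #10, read B #6) → C (read A #11, read B #7); all 5 bases appear in both, in order. The LCS DP gives dp[12][8] = 5, so this is optimal.

5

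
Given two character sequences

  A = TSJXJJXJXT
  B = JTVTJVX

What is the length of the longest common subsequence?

Let dp[i][j] be the LCS length of the first i characters of A and the first j characters of B. dp[i][j] = dp[i-1][j-1]+1 when the i-th and j-th characters match, else max(dp[i-1][j], dp[i][j-1]).
    ·  J  T  V  T  J  V  X
 ·  0  0  0  0  0  0  0  0
 T  0  0  1  1  1  1  1  1
 S  0  0  1  1  1  1  1  1
 J  0  1  1  1  1  2  2  2
 X  0  1  1  1  1  2  2  3
 J  0  1  1  1  1  2  2  3
 J  0  1  1  1  1  2  2  3
 X  0  1  1  1  1  2  2  3
 J  0  1  1  1  1  2  2  3
 X  0  1  1  1  1  2  2  3
 T  0  1  2  2  2  2  2  3
dp[10][7] = 3. One LCS (by backtracking along matches): TJX.

3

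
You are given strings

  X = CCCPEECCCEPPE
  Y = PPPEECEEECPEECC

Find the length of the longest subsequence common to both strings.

Match C at X[1]=Y[6], C at X[3]=Y[10], P at X[4]=Y[11], E at X[5]=Y[12], E at X[6]=Y[13], C at X[8]=Y[14], C at X[9]=Y[15] — 7 characters in the same relative order in both. Since dp[13][15] = 7, nothing longer is possible.

7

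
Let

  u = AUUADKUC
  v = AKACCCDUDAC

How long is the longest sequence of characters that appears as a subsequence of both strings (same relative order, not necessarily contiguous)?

Taking A at u[1]=v[1] → A at u[4]=v[3] → D at u[5]=v[7] → U at u[7]=v[8] → C at u[8]=v[11] gives a common subsequence of length 5. Since dp[8][11] = 5, nothing longer is possible.

5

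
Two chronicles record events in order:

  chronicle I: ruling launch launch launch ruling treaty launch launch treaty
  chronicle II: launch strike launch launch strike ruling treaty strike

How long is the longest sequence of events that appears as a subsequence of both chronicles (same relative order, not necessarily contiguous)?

5

One common subsequence of length 5: launch at chronicle I[2]=chronicle II[1] → launch at chronicle I[3]=chronicle II[3] → launch at chronicle I[4]=chronicle II[4] → ruling at chronicle I[5]=chronicle II[6] → treaty at chronicle I[6]=chronicle II[7]. The LCS DP gives dp[9][8] = 5, so this is optimal.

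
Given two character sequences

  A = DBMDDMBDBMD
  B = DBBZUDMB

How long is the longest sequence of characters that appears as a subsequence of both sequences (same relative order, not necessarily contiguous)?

5

One common subsequence of length 5: D at A[1]=B[1]; then B at A[2]=B[3]; then D at A[5]=B[6]; then M at A[6]=B[7]; then B at A[9]=B[8]. The LCS DP gives dp[11][8] = 5, so this is optimal.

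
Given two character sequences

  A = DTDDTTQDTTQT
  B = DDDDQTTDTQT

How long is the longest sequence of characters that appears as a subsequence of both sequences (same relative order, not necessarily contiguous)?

9

Let dp[i][j] be the LCS length of the first i characters of A and the first j characters of B. dp[i][j] = dp[i-1][j-1]+1 when the i-th and j-th characters match, else max(dp[i-1][j], dp[i][j-1]).
    ·  D  D  D  D  Q  T  T  D  T  Q  T
 ·  0  0  0  0  0  0  0  0  0  0  0  0
 D  0  1  1  1  1  1  1  1  1  1  1  1
 T  0  1  1  1  1  1  2  2  2  2  2  2
 D  0  1  2  2  2  2  2  2  3  3  3  3
 D  0  1  2  3  3  3  3  3  3  3  3  3
 T  0  1  2  3  3  3  4  4  4  4  4  4
 T  0  1  2  3  3  3  4  5  5  5  5  5
 Q  0  1  2  3  3  4  4  5  5  5  6  6
 D  0  1  2  3  4  4  4  5  6  6  6  6
 T  0  1  2  3  4  4  5  5  6  7  7  7
 T  0  1  2  3  4  4  5  6  6  7  7  8
 Q  0  1  2  3  4  5  5  6  6  7  8  8
 T  0  1  2  3  4  5  6  6  6  7  8  9
dp[12][11] = 9. One LCS (by backtracking along matches): DDDTTDTQT.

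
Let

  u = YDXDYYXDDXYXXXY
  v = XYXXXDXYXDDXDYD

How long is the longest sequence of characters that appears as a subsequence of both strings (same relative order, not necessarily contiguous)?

One common subsequence of length 9: Y (u #1, v #2), D (u #2, v #6), X (u #3, v #7), Y (u #6, v #8), X (u #7, v #9), D (u #8, v #10), D (u #9, v #11), X (u #10, v #12), Y (u #11, v #14), and the DP table's final entry dp[15][15] is also 9, so no common subsequence is longer.

9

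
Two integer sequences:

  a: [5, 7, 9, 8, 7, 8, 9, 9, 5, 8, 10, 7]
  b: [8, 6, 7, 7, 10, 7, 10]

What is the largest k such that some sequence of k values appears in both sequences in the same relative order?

Let dp[i][j] be the LCS length of the first i values of a and the first j values of b. dp[i][j] = dp[i-1][j-1]+1 when the i-th and j-th values match, else max(dp[i-1][j], dp[i][j-1]).
    ·  8  6  7  7 10  7 10
 ·  0  0  0  0  0  0  0  0
 5  0  0  0  0  0  0  0  0
 7  0  0  0  1  1  1  1  1
 9  0  0  0  1  1  1  1  1
 8  0  1  1  1  1  1  1  1
 7  0  1  1  2  2  2  2  2
 8  0  1  1  2  2  2  2  2
 9  0  1  1  2  2  2  2  2
 9  0  1  1  2  2  2  2  2
 5  0  1  1  2  2  2  2  2
 8  0  1  1  2  2  2  2  2
10  0  1  1  2  2  3  3  3
 7  0  1  1  2  3  3  4  4
dp[12][7] = 4. One LCS (by backtracking along matches): 7, 7, 10, 7.

4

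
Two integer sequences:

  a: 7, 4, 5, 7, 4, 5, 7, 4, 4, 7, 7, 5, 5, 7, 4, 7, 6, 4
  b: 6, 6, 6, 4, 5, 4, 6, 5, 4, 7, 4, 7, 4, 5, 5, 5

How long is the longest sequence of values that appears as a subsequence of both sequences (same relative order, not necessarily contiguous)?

9

Pick 4 at a[2]=b[4], then 5 at a[3]=b[5], then 4 at a[5]=b[6], then 5 at a[6]=b[8], then 7 at a[7]=b[10], then 4 at a[8]=b[11], then 4 at a[9]=b[13], then 5 at a[12]=b[15], then 5 at a[13]=b[16]; all 9 values appear in both, in order. The LCS DP gives dp[18][16] = 9, so this is optimal.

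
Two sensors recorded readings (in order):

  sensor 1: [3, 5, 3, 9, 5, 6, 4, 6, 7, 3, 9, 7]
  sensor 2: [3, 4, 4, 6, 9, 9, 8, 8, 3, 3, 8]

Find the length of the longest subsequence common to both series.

Taking 3 [1,1], 4 [7,3], 6 [8,4], 3 [10,10] gives a common subsequence of length 4. Since dp[12][11] = 4, nothing longer is possible.

4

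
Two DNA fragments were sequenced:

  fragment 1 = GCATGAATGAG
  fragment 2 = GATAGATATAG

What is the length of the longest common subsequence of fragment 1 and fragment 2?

9

Let dp[i][j] be the LCS length of the first i bases of fragment 1 and the first j bases of fragment 2. dp[i][j] = dp[i-1][j-1]+1 when the i-th and j-th bases match, else max(dp[i-1][j], dp[i][j-1]).
    ·  G  A  T  A  G  A  T  A  T  A  G
 ·  0  0  0  0  0  0  0  0  0  0  0  0
 G  0  1  1  1  1  1  1  1  1  1  1  1
 C  0  1  1  1  1  1  1  1  1  1  1  1
 A  0  1  2  2  2  2  2  2  2  2  2  2
 T  0  1  2  3  3  3  3  3  3  3  3  3
 G  0  1  2  3  3  4  4  4  4  4  4  4
 A  0  1  2  3  4  4  5  5  5  5  5  5
 A  0  1  2  3  4  4  5  5  6  6  6  6
 T  0  1  2  3  4  4  5  6  6  7  7  7
 G  0  1  2  3  4  5  5  6  6  7  7  8
 A  0  1  2  3  4  5  6  6  7  7  8  8
 G  0  1  2  3  4  5  6  6  7  7  8  9
dp[11][11] = 9. One LCS (by backtracking along matches): GATGAATAG.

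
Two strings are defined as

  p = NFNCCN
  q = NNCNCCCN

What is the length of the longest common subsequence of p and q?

Let dp[i][j] be the LCS length of the first i characters of p and the first j characters of q. dp[i][j] = dp[i-1][j-1]+1 when the i-th and j-th characters match, else max(dp[i-1][j], dp[i][j-1]).
    ·  N  N  C  N  C  C  C  N
 ·  0  0  0  0  0  0  0  0  0
 N  0  1  1  1  1  1  1  1  1
 F  0  1  1  1  1  1  1  1  1
 N  0  1  2  2  2  2  2  2  2
 C  0  1  2  3  3  3  3  3  3
 C  0  1  2  3  3  4  4  4  4
 N  0  1  2  3  4  4  4  4  5
dp[6][8] = 5. One LCS (by backtracking along matches): NNCCN.

5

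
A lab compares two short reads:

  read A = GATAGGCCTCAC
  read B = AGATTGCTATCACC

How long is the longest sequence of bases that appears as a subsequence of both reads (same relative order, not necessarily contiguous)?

9

Pick G at read A[1]=read B[2]; then A at read A[2]=read B[3]; then T at read A[3]=read B[5]; then G at read A[6]=read B[6]; then C at read A[7]=read B[7]; then T at read A[9]=read B[10]; then C at read A[10]=read B[11]; then A at read A[11]=read B[12]; then C at read A[12]=read B[14]; all 9 bases appear in both, in order. The LCS DP gives dp[12][14] = 9, so this is optimal.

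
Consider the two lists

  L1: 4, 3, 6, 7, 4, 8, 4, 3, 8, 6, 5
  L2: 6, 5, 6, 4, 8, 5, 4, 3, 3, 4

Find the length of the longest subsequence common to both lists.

One common subsequence of length 5: 6 at L1[3]=L2[3], then 4 at L1[5]=L2[4], then 8 at L1[6]=L2[5], then 4 at L1[7]=L2[7], then 3 at L1[8]=L2[9]. dp[11][10] = 5 confirms this is the maximum.

5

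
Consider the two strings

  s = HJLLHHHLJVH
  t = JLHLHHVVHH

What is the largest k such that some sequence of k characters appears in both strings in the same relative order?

7

Let dp[i][j] be the LCS length of the first i characters of s and the first j characters of t. dp[i][j] = dp[i-1][j-1]+1 when the i-th and j-th characters match, else max(dp[i-1][j], dp[i][j-1]).
    ·  J  L  H  L  H  H  V  V  H  H
 ·  0  0  0  0  0  0  0  0  0  0  0
 H  0  0  0  1  1  1  1  1  1  1  1
 J  0  1  1  1  1  1  1  1  1  1  1
 L  0  1  2  2  2  2  2  2  2  2  2
 L  0  1  2  2  3  3  3  3  3  3  3
 H  0  1  2  3  3  4  4  4  4  4  4
 H  0  1  2  3  3  4  5  5  5  5  5
 H  0  1  2  3  3  4  5  5  5  6  6
 L  0  1  2  3  4  4  5  5  5  6  6
 J  0  1  2  3  4  4  5  5  5  6  6
 V  0  1  2  3  4  4  5  6  6  6  6
 H  0  1  2  3  4  5  5  6  6  7  7
dp[11][10] = 7. One LCS (by backtracking along matches): JLLHHHH.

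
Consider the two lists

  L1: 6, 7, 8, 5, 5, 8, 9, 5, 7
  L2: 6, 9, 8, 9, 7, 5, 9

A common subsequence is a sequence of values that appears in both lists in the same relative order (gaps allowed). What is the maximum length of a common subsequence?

Taking 6 [1,1] → 7 [2,5] → 5 [5,6] → 9 [7,7] gives a common subsequence of length 4. The LCS DP gives dp[9][7] = 4, so this is optimal.

4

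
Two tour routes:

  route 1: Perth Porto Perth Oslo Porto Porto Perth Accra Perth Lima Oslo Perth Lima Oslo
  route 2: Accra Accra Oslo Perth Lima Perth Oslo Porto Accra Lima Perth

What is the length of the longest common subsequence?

7

One common subsequence of length 7: Perth (route 1 #1, route 2 #4), Perth (route 1 #3, route 2 #6), Oslo (route 1 #4, route 2 #7), Porto (route 1 #6, route 2 #8), Accra (route 1 #8, route 2 #9), Lima (route 1 #10, route 2 #10), Perth (route 1 #12, route 2 #11). dp[14][11] = 7 confirms this is the maximum.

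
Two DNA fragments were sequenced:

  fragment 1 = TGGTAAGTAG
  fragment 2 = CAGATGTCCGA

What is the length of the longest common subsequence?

Let dp[i][j] be the LCS length of the first i bases of fragment 1 and the first j bases of fragment 2. dp[i][j] = dp[i-1][j-1]+1 when the i-th and j-th bases match, else max(dp[i-1][j], dp[i][j-1]).
    ·  C  A  G  A  T  G  T  C  C  G  A
 ·  0  0  0  0  0  0  0  0  0  0  0  0
 T  0  0  0  0  0  1  1  1  1  1  1  1
 G  0  0  0  1  1  1  2  2  2  2  2  2
 G  0  0  0  1  1  1  2  2  2  2  3  3
 T  0  0  0  1  1  2  2  3  3  3  3  3
 A  0  0  1  1  2  2  2  3  3  3  3  4
 A  0  0  1  1  2  2  2  3  3  3  3  4
 G  0  0  1  2  2  2  3  3  3  3  4  4
 T  0  0  1  2  2  3  3  4  4  4  4  4
 A  0  0  1  2  3  3  3  4  4  4  4  5
 G  0  0  1  2  3  3  4  4  4  4  5  5
dp[10][11] = 5. One LCS (by backtracking along matches): TGTGA.

5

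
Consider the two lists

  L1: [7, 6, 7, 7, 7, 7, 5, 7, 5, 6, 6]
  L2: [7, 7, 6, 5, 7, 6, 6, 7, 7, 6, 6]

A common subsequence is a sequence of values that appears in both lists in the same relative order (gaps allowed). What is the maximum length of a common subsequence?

7

Let dp[i][j] be the LCS length of the first i values of L1 and the first j values of L2. dp[i][j] = dp[i-1][j-1]+1 when the i-th and j-th values match, else max(dp[i-1][j], dp[i][j-1]).
    ·  7  7  6  5  7  6  6  7  7  6  6
 ·  0  0  0  0  0  0  0  0  0  0  0  0
 7  0  1  1  1  1  1  1  1  1  1  1  1
 6  0  1  1  2  2  2  2  2  2  2  2  2
 7  0  1  2  2  2  3  3  3  3  3  3  3
 7  0  1  2  2  2  3  3  3  4  4  4  4
 7  0  1  2  2  2  3  3  3  4  5  5  5
 7  0  1  2  2  2  3  3  3  4  5  5  5
 5  0  1  2  2  3  3  3  3  4  5  5  5
 7  0  1  2  2  3  4  4  4  4  5  5  5
 5  0  1  2  2  3  4  4  4  4  5  5  5
 6  0  1  2  3  3  4  5  5  5  5  6  6
 6  0  1  2  3  3  4  5  6  6  6  6  7
dp[11][11] = 7. One LCS (by backtracking along matches): 7, 6, 7, 7, 7, 6, 6.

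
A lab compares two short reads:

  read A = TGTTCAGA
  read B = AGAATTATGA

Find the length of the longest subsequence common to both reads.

One common subsequence of length 6: G at read A[2]=read B[2]; then T at read A[3]=read B[5]; then T at read A[4]=read B[6]; then A at read A[6]=read B[7]; then G at read A[7]=read B[9]; then A at read A[8]=read B[10]. Since dp[8][10] = 6, nothing longer is possible.

6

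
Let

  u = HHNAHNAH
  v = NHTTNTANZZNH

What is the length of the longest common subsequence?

5

Let dp[i][j] be the LCS length of the first i characters of u and the first j characters of v. dp[i][j] = dp[i-1][j-1]+1 when the i-th and j-th characters match, else max(dp[i-1][j], dp[i][j-1]).
    ·  N  H  T  T  N  T  A  N  Z  Z  N  H
 ·  0  0  0  0  0  0  0  0  0  0  0  0  0
 H  0  0  1  1  1  1  1  1  1  1  1  1  1
 H  0  0  1  1  1  1  1  1  1  1  1  1  2
 N  0  1  1  1  1  2  2  2  2  2  2  2  2
 A  0  1  1  1  1  2  2  3  3  3  3  3  3
 H  0  1  2  2  2  2  2  3  3  3  3  3  4
 N  0  1  2  2  2  3  3  3  4  4  4  4  4
 A  0  1  2  2  2  3  3  4  4  4  4  4  4
 H  0  1  2  2  2  3  3  4  4  4  4  4  5
dp[8][12] = 5. One LCS (by backtracking along matches): HNANH.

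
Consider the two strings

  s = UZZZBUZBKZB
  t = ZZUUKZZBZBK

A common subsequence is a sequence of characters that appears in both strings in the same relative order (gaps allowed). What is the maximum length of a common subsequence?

Taking U (s #1, t #4), Z (s #3, t #6), Z (s #4, t #7), B (s #5, t #8), Z (s #7, t #9), B (s #8, t #10), K (s #9, t #11) gives a common subsequence of length 7, and the DP table's final entry dp[11][11] is also 7, so no common subsequence is longer.

7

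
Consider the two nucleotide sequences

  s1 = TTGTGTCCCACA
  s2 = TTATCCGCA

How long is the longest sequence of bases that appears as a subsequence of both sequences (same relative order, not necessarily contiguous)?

7

Pick T [1,1], then T [2,2], then T [6,4], then C [7,5], then C [8,6], then C [11,8], then A [12,9]; all 7 bases appear in both, in order. dp[12][9] = 7 confirms this is the maximum.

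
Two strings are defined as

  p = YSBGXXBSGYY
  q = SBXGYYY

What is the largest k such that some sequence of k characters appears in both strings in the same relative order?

Taking S (p #2, q #1) → B (p #3, q #2) → X (p #6, q #3) → G (p #9, q #4) → Y (p #10, q #6) → Y (p #11, q #7) gives a common subsequence of length 6, and the DP table's final entry dp[11][7] is also 6, so no common subsequence is longer.

6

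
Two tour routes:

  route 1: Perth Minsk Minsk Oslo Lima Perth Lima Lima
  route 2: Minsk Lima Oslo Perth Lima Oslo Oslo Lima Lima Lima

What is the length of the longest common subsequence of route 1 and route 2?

Pick Perth at route 1[1]=route 2[4]; then Oslo at route 1[4]=route 2[7]; then Lima at route 1[5]=route 2[8]; then Lima at route 1[7]=route 2[9]; then Lima at route 1[8]=route 2[10]; all 5 stops appear in both, in order. dp[8][10] = 5 confirms this is the maximum.

5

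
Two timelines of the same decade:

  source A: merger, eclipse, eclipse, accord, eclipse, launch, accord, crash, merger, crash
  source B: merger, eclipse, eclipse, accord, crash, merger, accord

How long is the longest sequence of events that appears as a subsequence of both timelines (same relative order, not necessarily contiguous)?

Pick merger (source A #1, source B #1), then eclipse (source A #3, source B #2), then eclipse (source A #5, source B #3), then accord (source A #7, source B #4), then crash (source A #8, source B #5), then merger (source A #9, source B #6); all 6 events appear in both, in order. dp[10][7] = 6 confirms this is the maximum.

6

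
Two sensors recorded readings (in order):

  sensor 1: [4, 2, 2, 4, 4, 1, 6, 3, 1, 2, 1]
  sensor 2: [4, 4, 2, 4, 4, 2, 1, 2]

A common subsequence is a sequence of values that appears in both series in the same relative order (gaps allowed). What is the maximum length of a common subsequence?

6

Let dp[i][j] be the LCS length of the first i values of sensor 1 and the first j values of sensor 2. dp[i][j] = dp[i-1][j-1]+1 when the i-th and j-th values match, else max(dp[i-1][j], dp[i][j-1]).
    ·  4  4  2  4  4  2  1  2
 ·  0  0  0  0  0  0  0  0  0
 4  0  1  1  1  1  1  1  1  1
 2  0  1  1  2  2  2  2  2  2
 2  0  1  1  2  2  2  3  3  3
 4  0  1  2  2  3  3  3  3  3
 4  0  1  2  2  3  4  4  4  4
 1  0  1  2  2  3  4  4  5  5
 6  0  1  2  2  3  4  4  5  5
 3  0  1  2  2  3  4  4  5  5
 1  0  1  2  2  3  4  4  5  5
 2  0  1  2  3  3  4  5  5  6
 1  0  1  2  3  3  4  5  6  6
dp[11][8] = 6. One LCS (by backtracking along matches): 4, 2, 4, 4, 1, 2.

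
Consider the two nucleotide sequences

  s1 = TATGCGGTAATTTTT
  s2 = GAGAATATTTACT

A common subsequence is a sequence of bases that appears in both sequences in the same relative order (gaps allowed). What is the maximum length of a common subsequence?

9

One common subsequence of length 9: A (s1 #2, s2 #2) → G (s1 #7, s2 #3) → A (s1 #9, s2 #4) → A (s1 #10, s2 #5) → T (s1 #11, s2 #6) → T (s1 #12, s2 #8) → T (s1 #13, s2 #9) → T (s1 #14, s2 #10) → T (s1 #15, s2 #13). dp[15][13] = 9 confirms this is the maximum.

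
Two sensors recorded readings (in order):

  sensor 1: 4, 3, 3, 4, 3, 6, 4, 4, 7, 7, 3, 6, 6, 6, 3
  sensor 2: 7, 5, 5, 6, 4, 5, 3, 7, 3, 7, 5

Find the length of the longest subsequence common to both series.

4

Taking 4 [1,5]; then 3 [2,7]; then 3 [5,9]; then 7 [9,10] gives a common subsequence of length 4. The LCS DP gives dp[15][11] = 4, so this is optimal.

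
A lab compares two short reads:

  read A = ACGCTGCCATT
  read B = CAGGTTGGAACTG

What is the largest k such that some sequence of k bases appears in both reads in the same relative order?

Pick A at read A[1]=read B[2], then G at read A[3]=read B[4], then T at read A[5]=read B[6], then G at read A[6]=read B[8], then C at read A[8]=read B[11], then T at read A[10]=read B[12]; all 6 bases appear in both, in order. Since dp[11][13] = 6, nothing longer is possible.

6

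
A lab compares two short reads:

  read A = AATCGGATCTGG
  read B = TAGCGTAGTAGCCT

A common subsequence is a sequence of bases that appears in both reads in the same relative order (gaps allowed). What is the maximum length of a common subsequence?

7

Pick A at read A[1]=read B[2]; then C at read A[4]=read B[4]; then G at read A[5]=read B[5]; then G at read A[6]=read B[8]; then A at read A[7]=read B[10]; then C at read A[9]=read B[13]; then T at read A[10]=read B[14]; all 7 bases appear in both, in order. dp[12][14] = 7 confirms this is the maximum.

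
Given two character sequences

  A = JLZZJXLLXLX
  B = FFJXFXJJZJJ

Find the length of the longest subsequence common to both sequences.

Taking J (A #1, B #8), Z (A #3, B #9), J (A #5, B #11) gives a common subsequence of length 3. Since dp[11][11] = 3, nothing longer is possible.

3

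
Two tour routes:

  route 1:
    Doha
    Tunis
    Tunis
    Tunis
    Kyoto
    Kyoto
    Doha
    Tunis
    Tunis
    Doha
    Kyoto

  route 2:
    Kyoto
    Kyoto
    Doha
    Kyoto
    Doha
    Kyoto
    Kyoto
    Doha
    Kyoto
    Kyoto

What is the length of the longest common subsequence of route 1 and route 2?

5

Taking Doha at route 1[1]=route 2[5], then Kyoto at route 1[5]=route 2[6], then Kyoto at route 1[6]=route 2[7], then Doha at route 1[7]=route 2[8], then Kyoto at route 1[11]=route 2[10] gives a common subsequence of length 5. Since dp[11][10] = 5, nothing longer is possible.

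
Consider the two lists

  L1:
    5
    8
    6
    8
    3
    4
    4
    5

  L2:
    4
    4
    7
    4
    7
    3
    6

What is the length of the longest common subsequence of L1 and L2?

Let dp[i][j] be the LCS length of the first i values of L1 and the first j values of L2. dp[i][j] = dp[i-1][j-1]+1 when the i-th and j-th values match, else max(dp[i-1][j], dp[i][j-1]).
    ·  4  4  7  4  7  3  6
 ·  0  0  0  0  0  0  0  0
 5  0  0  0  0  0  0  0  0
 8  0  0  0  0  0  0  0  0
 6  0  0  0  0  0  0  0  1
 8  0  0  0  0  0  0  0  1
 3  0  0  0  0  0  0  1  1
 4  0  1  1  1  1  1  1  1
 4  0  1  2  2  2  2  2  2
 5  0  1  2  2  2  2  2  2
dp[8][7] = 2. One LCS (by backtracking along matches): 4, 4.

2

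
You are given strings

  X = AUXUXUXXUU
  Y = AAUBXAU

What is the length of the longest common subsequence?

4

Let dp[i][j] be the LCS length of the first i characters of X and the first j characters of Y. dp[i][j] = dp[i-1][j-1]+1 when the i-th and j-th characters match, else max(dp[i-1][j], dp[i][j-1]).
    ·  A  A  U  B  X  A  U
 ·  0  0  0  0  0  0  0  0
 A  0  1  1  1  1  1  1  1
 U  0  1  1  2  2  2  2  2
 X  0  1  1  2  2  3  3  3
 U  0  1  1  2  2  3  3  4
 X  0  1  1  2  2  3  3  4
 U  0  1  1  2  2  3  3  4
 X  0  1  1  2  2  3  3  4
 X  0  1  1  2  2  3  3  4
 U  0  1  1  2  2  3  3  4
 U  0  1  1  2  2  3  3  4
dp[10][7] = 4. One LCS (by backtracking along matches): AUXU.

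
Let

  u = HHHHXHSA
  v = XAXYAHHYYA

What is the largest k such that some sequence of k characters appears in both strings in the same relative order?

Pick H [1,6]; then H [2,7]; then A [8,10]; all 3 characters appear in both, in order. dp[8][10] = 3 confirms this is the maximum.

3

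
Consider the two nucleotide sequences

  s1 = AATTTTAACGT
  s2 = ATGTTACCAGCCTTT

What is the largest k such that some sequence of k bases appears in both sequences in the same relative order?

Taking A at s1[2]=s2[1], T at s1[3]=s2[2], T at s1[5]=s2[4], T at s1[6]=s2[5], A at s1[7]=s2[6], A at s1[8]=s2[9], C at s1[9]=s2[12], T at s1[11]=s2[15] gives a common subsequence of length 8. Since dp[11][15] = 8, nothing longer is possible.

8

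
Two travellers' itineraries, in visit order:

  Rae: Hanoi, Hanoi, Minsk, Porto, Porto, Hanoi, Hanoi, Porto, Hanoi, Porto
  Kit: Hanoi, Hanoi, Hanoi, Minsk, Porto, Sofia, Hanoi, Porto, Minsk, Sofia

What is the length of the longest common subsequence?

6

One common subsequence of length 6: Hanoi (Rae #1, Kit #2); then Hanoi (Rae #2, Kit #3); then Minsk (Rae #3, Kit #4); then Porto (Rae #4, Kit #5); then Hanoi (Rae #7, Kit #7); then Porto (Rae #8, Kit #8). dp[10][10] = 6 confirms this is the maximum.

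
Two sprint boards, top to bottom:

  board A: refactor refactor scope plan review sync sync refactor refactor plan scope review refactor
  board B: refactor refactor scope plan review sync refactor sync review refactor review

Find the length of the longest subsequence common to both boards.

9

Pick refactor [1,1], refactor [2,2], scope [3,3], plan [4,4], review [5,5], sync [6,6], sync [7,8], refactor [9,10], review [12,11]; all 9 tasks appear in both, in order. The LCS DP gives dp[13][11] = 9, so this is optimal.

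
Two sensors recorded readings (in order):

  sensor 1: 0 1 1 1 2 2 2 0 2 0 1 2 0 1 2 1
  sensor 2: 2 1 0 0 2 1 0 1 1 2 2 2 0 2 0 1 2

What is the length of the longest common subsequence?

Pick 0 [1,4]; then 1 [2,6]; then 1 [3,8]; then 1 [4,9]; then 2 [6,10]; then 2 [7,11]; then 2 [9,12]; then 0 [10,13]; then 2 [12,14]; then 0 [13,15]; then 1 [14,16]; then 2 [15,17]; all 12 values appear in both, in order, and the DP table's final entry dp[16][17] is also 12, so no common subsequence is longer.

12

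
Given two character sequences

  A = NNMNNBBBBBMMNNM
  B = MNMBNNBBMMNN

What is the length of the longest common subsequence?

10

Pick N at A[2]=B[2], M at A[3]=B[3], N at A[4]=B[5], N at A[5]=B[6], B at A[9]=B[7], B at A[10]=B[8], M at A[11]=B[9], M at A[12]=B[10], N at A[13]=B[11], N at A[14]=B[12]; all 10 characters appear in both, in order, and the DP table's final entry dp[15][12] is also 10, so no common subsequence is longer.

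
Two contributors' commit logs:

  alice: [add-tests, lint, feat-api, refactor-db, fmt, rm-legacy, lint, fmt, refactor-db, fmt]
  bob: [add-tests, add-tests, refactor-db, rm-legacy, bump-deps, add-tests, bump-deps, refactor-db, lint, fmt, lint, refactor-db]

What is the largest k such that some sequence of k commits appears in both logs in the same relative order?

Match add-tests [1,2]; then refactor-db [4,3]; then rm-legacy [6,4]; then lint [7,9]; then fmt [8,10]; then refactor-db [9,12] — 6 commits in the same relative order in both. Since dp[10][12] = 6, nothing longer is possible.

6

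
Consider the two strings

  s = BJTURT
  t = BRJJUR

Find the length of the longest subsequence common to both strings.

Pick B [1,1] → J [2,4] → U [4,5] → R [5,6]; all 4 characters appear in both, in order. dp[6][6] = 4 confirms this is the maximum.

4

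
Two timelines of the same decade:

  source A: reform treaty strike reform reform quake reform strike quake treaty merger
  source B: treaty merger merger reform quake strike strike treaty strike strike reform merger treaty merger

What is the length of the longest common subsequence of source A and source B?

Taking reform at source A[1]=source B[4] → treaty at source A[2]=source B[8] → strike at source A[3]=source B[10] → reform at source A[4]=source B[11] → treaty at source A[10]=source B[13] → merger at source A[11]=source B[14] gives a common subsequence of length 6. Since dp[11][14] = 6, nothing longer is possible.

6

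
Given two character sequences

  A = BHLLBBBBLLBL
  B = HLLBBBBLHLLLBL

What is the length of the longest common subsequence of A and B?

Pick H at A[2]=B[1], then L at A[3]=B[2], then L at A[4]=B[3], then B at A[5]=B[4], then B at A[6]=B[5], then B at A[7]=B[6], then B at A[8]=B[7], then L at A[9]=B[11], then L at A[10]=B[12], then B at A[11]=B[13], then L at A[12]=B[14]; all 11 characters appear in both, in order, and the DP table's final entry dp[12][14] is also 11, so no common subsequence is longer.

11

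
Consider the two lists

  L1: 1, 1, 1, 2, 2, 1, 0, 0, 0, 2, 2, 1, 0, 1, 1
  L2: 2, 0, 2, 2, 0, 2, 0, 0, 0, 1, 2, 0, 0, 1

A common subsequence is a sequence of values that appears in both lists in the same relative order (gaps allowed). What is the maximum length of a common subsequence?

Taking 2 (L1 #4, L2 #4), 2 (L1 #5, L2 #6), 0 (L1 #7, L2 #7), 0 (L1 #8, L2 #8), 0 (L1 #9, L2 #9), 2 (L1 #10, L2 #11), 0 (L1 #13, L2 #13), 1 (L1 #15, L2 #14) gives a common subsequence of length 8. Since dp[15][14] = 8, nothing longer is possible.

8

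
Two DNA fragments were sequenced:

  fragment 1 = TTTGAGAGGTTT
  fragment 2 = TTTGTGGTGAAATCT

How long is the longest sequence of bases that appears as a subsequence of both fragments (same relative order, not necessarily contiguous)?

9

One common subsequence of length 9: T (fragment 1 #1, fragment 2 #1); then T (fragment 1 #2, fragment 2 #2); then T (fragment 1 #3, fragment 2 #3); then G (fragment 1 #4, fragment 2 #4); then G (fragment 1 #6, fragment 2 #6); then G (fragment 1 #8, fragment 2 #7); then G (fragment 1 #9, fragment 2 #9); then T (fragment 1 #10, fragment 2 #13); then T (fragment 1 #12, fragment 2 #15). The LCS DP gives dp[12][15] = 9, so this is optimal.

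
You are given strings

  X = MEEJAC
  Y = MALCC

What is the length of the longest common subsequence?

Let dp[i][j] be the LCS length of the first i characters of X and the first j characters of Y. dp[i][j] = dp[i-1][j-1]+1 when the i-th and j-th characters match, else max(dp[i-1][j], dp[i][j-1]).
    ·  M  A  L  C  C
 ·  0  0  0  0  0  0
 M  0  1  1  1  1  1
 E  0  1  1  1  1  1
 E  0  1  1  1  1  1
 J  0  1  1  1  1  1
 A  0  1  2  2  2  2
 C  0  1  2  2  3  3
dp[6][5] = 3. One LCS (by backtracking along matches): MAC.

3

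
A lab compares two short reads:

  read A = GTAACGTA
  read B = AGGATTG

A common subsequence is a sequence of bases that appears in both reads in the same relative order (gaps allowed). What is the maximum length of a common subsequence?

Pick G (read A #1, read B #3) → T (read A #2, read B #6) → G (read A #6, read B #7); all 3 bases appear in both, in order. dp[8][7] = 3 confirms this is the maximum.

3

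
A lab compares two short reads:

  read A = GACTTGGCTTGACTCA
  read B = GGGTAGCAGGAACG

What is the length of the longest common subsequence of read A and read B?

Match G (read A #1, read B #3), then A (read A #2, read B #5), then C (read A #3, read B #7), then G (read A #6, read B #9), then G (read A #7, read B #10), then C (read A #8, read B #13), then G (read A #11, read B #14) — 7 bases in the same relative order in both, and the DP table's final entry dp[16][14] is also 7, so no common subsequence is longer.

7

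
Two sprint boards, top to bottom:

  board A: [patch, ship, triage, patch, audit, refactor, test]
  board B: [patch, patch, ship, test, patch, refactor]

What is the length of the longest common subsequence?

4

Taking patch (board A #1, board B #2); then ship (board A #2, board B #3); then patch (board A #4, board B #5); then refactor (board A #6, board B #6) gives a common subsequence of length 4, and the DP table's final entry dp[7][6] is also 4, so no common subsequence is longer.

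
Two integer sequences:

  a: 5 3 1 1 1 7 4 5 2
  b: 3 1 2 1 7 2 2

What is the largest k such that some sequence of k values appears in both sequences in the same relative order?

Let dp[i][j] be the LCS length of the first i values of a and the first j values of b. dp[i][j] = dp[i-1][j-1]+1 when the i-th and j-th values match, else max(dp[i-1][j], dp[i][j-1]).
    ·  3  1  2  1  7  2  2
 ·  0  0  0  0  0  0  0  0
 5  0  0  0  0  0  0  0  0
 3  0  1  1  1  1  1  1  1
 1  0  1  2  2  2  2  2  2
 1  0  1  2  2  3  3  3  3
 1  0  1  2  2  3  3  3  3
 7  0  1  2  2  3  4  4  4
 4  0  1  2  2  3  4  4  4
 5  0  1  2  2  3  4  4  4
 2  0  1  2  3  3  4  5  5
dp[9][7] = 5. One LCS (by backtracking along matches): 3, 1, 1, 7, 2.

5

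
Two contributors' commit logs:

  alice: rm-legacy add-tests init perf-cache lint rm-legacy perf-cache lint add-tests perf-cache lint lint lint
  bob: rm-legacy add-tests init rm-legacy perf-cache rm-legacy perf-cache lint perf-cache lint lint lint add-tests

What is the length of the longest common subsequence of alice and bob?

11

Taking rm-legacy (alice #1, bob #1) → add-tests (alice #2, bob #2) → init (alice #3, bob #3) → perf-cache (alice #4, bob #5) → rm-legacy (alice #6, bob #6) → perf-cache (alice #7, bob #7) → lint (alice #8, bob #8) → perf-cache (alice #10, bob #9) → lint (alice #11, bob #10) → lint (alice #12, bob #11) → lint (alice #13, bob #12) gives a common subsequence of length 11, and the DP table's final entry dp[13][13] is also 11, so no common subsequence is longer.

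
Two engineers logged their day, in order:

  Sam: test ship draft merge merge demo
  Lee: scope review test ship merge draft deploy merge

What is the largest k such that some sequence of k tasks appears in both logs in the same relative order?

Pick test [1,3], then ship [2,4], then draft [3,6], then merge [5,8]; all 4 tasks appear in both, in order. Since dp[6][8] = 4, nothing longer is possible.

4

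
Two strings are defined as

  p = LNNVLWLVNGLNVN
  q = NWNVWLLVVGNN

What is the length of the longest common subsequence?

9

Taking N at p[2]=q[1], N at p[3]=q[3], V at p[4]=q[4], L at p[5]=q[6], L at p[7]=q[7], V at p[8]=q[9], G at p[10]=q[10], N at p[12]=q[11], N at p[14]=q[12] gives a common subsequence of length 9, and the DP table's final entry dp[14][12] is also 9, so no common subsequence is longer.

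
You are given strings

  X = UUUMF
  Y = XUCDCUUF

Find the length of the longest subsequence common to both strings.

4

Pick U (X #1, Y #2); then U (X #2, Y #6); then U (X #3, Y #7); then F (X #5, Y #8); all 4 characters appear in both, in order, and the DP table's final entry dp[5][8] is also 4, so no common subsequence is longer.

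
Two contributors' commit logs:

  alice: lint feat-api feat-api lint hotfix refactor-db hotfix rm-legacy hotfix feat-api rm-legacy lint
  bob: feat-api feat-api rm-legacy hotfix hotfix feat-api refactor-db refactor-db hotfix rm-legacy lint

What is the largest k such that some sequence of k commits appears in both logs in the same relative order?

One common subsequence of length 7: feat-api at alice[2]=bob[1], feat-api at alice[3]=bob[2], hotfix at alice[5]=bob[5], refactor-db at alice[6]=bob[8], hotfix at alice[9]=bob[9], rm-legacy at alice[11]=bob[10], lint at alice[12]=bob[11]. The LCS DP gives dp[12][11] = 7, so this is optimal.

7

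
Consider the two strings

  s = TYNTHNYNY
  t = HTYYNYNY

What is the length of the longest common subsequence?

6

Let dp[i][j] be the LCS length of the first i characters of s and the first j characters of t. dp[i][j] = dp[i-1][j-1]+1 when the i-th and j-th characters match, else max(dp[i-1][j], dp[i][j-1]).
    ·  H  T  Y  Y  N  Y  N  Y
 ·  0  0  0  0  0  0  0  0  0
 T  0  0  1  1  1  1  1  1  1
 Y  0  0  1  2  2  2  2  2  2
 N  0  0  1  2  2  3  3  3  3
 T  0  0  1  2  2  3  3  3  3
 H  0  1  1  2  2  3  3  3  3
 N  0  1  1  2  2  3  3  4  4
 Y  0  1  1  2  3  3  4  4  5
 N  0  1  1  2  3  4  4  5  5
 Y  0  1  1  2  3  4  5  5  6
dp[9][8] = 6. One LCS (by backtracking along matches): TYNYNY.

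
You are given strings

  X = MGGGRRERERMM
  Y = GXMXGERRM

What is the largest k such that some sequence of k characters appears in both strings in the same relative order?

Match M [1,3]; then G [4,5]; then E [7,6]; then R [8,7]; then R [10,8]; then M [12,9] — 6 characters in the same relative order in both. Since dp[12][9] = 6, nothing longer is possible.

6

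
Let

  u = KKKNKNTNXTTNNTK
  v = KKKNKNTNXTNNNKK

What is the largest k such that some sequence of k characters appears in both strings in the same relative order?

Taking K [1,1], K [2,2], K [3,3], N [4,4], K [5,5], N [6,6], T [7,7], N [8,8], X [9,9], T [10,10], N [12,12], N [13,13], K [15,15] gives a common subsequence of length 13. Since dp[15][15] = 13, nothing longer is possible.

13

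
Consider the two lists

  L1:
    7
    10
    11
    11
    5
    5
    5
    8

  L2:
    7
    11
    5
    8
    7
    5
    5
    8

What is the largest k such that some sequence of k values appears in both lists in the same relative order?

Let dp[i][j] be the LCS length of the first i values of L1 and the first j values of L2. dp[i][j] = dp[i-1][j-1]+1 when the i-th and j-th values match, else max(dp[i-1][j], dp[i][j-1]).
    ·  7 11  5  8  7  5  5  8
 ·  0  0  0  0  0  0  0  0  0
 7  0  1  1  1  1  1  1  1  1
10  0  1  1  1  1  1  1  1  1
11  0  1  2  2  2  2  2  2  2
11  0  1  2  2  2  2  2  2  2
 5  0  1  2  3  3  3  3  3  3
 5  0  1  2  3  3  3  4  4  4
 5  0  1  2  3  3  3  4  5  5
 8  0  1  2  3  4  4  4  5  6
dp[8][8] = 6. One LCS (by backtracking along matches): 7, 11, 5, 5, 5, 8.

6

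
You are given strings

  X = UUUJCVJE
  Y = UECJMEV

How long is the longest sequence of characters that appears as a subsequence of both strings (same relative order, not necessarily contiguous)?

4

One common subsequence of length 4: U at X[1]=Y[1], C at X[5]=Y[3], J at X[7]=Y[4], E at X[8]=Y[6]. Since dp[8][7] = 4, nothing longer is possible.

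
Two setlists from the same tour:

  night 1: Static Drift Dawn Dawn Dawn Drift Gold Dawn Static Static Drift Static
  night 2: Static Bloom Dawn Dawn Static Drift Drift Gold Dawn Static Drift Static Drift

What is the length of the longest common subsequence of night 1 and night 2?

Match Static [1,1]; then Dawn [3,3]; then Dawn [4,4]; then Drift [6,7]; then Gold [7,8]; then Dawn [8,9]; then Static [9,10]; then Static [10,12]; then Drift [11,13] — 9 songs in the same relative order in both. Since dp[12][13] = 9, nothing longer is possible.

9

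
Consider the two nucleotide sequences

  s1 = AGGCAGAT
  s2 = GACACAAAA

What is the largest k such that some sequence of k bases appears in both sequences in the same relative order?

One common subsequence of length 4: A [1,4], then C [4,5], then A [5,8], then A [7,9]. Since dp[8][9] = 4, nothing longer is possible.

4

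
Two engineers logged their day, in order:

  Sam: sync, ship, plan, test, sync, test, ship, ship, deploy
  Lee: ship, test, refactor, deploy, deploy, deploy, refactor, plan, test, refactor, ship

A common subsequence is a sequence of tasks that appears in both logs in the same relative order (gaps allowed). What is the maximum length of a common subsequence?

4

Taking ship [2,1], then plan [3,8], then test [4,9], then ship [8,11] gives a common subsequence of length 4. Since dp[9][11] = 4, nothing longer is possible.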